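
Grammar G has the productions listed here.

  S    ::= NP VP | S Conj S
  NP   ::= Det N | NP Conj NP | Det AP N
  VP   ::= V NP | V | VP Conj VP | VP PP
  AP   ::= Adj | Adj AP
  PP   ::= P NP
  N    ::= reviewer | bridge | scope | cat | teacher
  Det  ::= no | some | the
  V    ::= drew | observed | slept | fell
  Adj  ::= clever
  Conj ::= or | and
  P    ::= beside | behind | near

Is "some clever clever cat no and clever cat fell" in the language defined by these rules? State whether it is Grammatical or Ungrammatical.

Ungrammatical

An N word can never sit immediately before a Det word in any string this grammar generates, so the substring 'cat no' rules out a derivation.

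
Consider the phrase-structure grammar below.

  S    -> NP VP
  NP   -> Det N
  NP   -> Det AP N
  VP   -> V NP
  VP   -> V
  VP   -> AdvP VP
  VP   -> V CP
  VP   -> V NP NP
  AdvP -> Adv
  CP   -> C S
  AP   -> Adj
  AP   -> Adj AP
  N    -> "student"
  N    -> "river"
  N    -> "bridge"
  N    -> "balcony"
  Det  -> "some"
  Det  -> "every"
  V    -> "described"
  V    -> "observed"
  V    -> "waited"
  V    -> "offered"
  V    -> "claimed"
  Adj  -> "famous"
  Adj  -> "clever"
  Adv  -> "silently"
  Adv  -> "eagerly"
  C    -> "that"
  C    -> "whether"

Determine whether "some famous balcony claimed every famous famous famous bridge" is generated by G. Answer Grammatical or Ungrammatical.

S
  NP
    Det: some
    AP
      Adj: famous
    N: balcony
  VP
    V: claimed
    NP
      Det: every
      AP
        Adj: famous
        AP
          Adj: famous
          AP
            Adj: famous
      N: bridge
Each bracket corresponds to one application of a listed rule, so the string is derivable from S.

Grammatical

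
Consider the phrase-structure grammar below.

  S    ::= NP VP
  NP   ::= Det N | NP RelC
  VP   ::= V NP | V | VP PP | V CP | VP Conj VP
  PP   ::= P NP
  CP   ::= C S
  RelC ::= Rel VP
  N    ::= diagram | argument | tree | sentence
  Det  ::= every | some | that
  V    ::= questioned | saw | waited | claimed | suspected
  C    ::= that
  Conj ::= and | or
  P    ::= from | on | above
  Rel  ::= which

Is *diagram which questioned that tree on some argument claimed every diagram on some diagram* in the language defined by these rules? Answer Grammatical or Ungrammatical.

Ungrammatical

For S → NP VP, no prefix of the string parses as an NP.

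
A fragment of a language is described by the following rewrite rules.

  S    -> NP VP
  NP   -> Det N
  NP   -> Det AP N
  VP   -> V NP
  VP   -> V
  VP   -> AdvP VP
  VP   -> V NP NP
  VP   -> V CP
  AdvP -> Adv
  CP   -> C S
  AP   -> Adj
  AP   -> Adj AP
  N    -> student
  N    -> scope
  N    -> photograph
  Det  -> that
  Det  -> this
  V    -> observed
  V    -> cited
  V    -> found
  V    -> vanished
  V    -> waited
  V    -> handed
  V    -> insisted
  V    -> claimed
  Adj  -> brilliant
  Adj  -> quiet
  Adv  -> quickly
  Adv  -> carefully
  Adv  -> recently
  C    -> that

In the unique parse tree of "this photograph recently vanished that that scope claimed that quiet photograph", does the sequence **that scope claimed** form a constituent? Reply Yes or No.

[S [NP [Det this] [N photograph]] [VP [AdvP [Adv recently]] [VP [V vanished] [CP [C that] [S [NP [Det that] [N scope]] [VP [V claimed] [NP [Det that] [AP [Adj quiet]] [N photograph]]]]]]]]
The smallest constituent containing 'that scope claimed' is the S spanning 'that scope claimed that quiet photograph'; no single node in the tree dominates exactly the given words.

No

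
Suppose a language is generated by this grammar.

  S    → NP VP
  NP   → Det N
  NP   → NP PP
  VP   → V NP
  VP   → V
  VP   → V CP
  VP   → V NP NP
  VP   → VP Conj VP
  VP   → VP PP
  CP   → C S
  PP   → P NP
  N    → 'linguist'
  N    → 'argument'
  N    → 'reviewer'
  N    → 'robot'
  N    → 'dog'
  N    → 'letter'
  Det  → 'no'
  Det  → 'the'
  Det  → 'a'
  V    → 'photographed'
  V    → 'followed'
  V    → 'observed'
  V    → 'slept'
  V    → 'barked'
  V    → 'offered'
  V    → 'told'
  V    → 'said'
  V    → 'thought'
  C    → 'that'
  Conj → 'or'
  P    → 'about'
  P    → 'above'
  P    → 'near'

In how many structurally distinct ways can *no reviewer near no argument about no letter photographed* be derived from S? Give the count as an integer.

The two bracketings:
[S [NP [NP [Det no] [N reviewer]] [PP [P near] [NP [NP [Det no] [N argument]] [PP [P about] [NP [Det no] [N letter]]]]]] [VP [V photographed]]]
[S [NP [NP [NP [Det no] [N reviewer]] [PP [P near] [NP [Det no] [N argument]]]] [PP [P about] [NP [Det no] [N letter]]]] [VP [V photographed]]]
The trees differ in how a recursive rule is bracketed over the same span.

2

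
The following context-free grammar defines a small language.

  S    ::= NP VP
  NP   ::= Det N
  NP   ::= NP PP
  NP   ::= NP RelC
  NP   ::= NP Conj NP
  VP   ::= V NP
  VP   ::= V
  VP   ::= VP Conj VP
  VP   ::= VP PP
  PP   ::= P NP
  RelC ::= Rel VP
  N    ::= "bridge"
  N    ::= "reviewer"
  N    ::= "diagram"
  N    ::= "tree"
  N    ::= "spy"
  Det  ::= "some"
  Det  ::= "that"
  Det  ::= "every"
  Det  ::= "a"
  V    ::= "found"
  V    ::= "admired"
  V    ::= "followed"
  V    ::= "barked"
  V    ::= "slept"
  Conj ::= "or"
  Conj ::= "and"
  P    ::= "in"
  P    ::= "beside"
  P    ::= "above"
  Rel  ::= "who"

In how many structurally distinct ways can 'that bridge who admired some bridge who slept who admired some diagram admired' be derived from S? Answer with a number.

3

Two of the 3 distinct bracketings:
[S [NP [NP [Det that] [N bridge]] [RelC [Rel who] [VP [V admired] [NP [NP [NP [Det some] [N bridge]] [RelC [Rel who] [VP [V slept]]]] [RelC [Rel who] [VP [V admired] [NP [Det some] [N diagram]]]]]]]] [VP [V admired]]]
[S [NP [NP [NP [Det that] [N bridge]] [RelC [Rel who] [VP [V admired] [NP [NP [Det some] [N bridge]] [RelC [Rel who] [VP [V slept]]]]]]] [RelC [Rel who] [VP [V admired] [NP [Det some] [N diagram]]]]] [VP [V admired]]]
The trees differ in how a recursive rule is bracketed over the same span.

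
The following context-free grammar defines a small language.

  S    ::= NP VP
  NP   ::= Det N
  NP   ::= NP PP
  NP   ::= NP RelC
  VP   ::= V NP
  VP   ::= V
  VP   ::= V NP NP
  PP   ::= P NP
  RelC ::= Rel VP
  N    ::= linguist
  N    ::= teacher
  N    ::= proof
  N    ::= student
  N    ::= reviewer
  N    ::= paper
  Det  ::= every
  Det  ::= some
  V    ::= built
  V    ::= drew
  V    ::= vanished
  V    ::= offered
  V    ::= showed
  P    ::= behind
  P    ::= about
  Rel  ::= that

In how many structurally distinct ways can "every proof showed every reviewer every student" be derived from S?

[S [NP [Det every] [N proof]] [VP [V showed] [NP [Det every] [N reviewer]] [NP [Det every] [N student]]]]
No rule offers an alternative attachment or grouping for any span, so this is the only derivation.

1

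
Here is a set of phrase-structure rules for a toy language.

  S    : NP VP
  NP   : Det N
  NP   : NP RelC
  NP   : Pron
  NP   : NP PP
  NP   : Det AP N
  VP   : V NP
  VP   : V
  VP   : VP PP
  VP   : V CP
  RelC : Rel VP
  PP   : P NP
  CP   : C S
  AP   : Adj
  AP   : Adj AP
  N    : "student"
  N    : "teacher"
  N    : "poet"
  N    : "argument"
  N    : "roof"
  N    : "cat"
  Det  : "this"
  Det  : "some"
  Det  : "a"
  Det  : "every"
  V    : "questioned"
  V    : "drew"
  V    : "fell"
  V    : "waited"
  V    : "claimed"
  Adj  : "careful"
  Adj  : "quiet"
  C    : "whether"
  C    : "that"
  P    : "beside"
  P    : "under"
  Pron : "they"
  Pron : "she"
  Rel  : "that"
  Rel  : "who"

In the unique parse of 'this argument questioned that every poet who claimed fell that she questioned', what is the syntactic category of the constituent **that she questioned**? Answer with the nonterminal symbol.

CP

[S [NP [Det this] [N argument]] [VP [V questioned] [CP [C that] [S [NP [NP [Det every] [N poet]] [RelC [Rel who] [VP [V claimed]]]] [VP [V fell] [CP [C that] [S [NP [Pron she]] [VP [V questioned]]]]]]]]]
The span 'that she questioned' is the CP node built by CP → C S.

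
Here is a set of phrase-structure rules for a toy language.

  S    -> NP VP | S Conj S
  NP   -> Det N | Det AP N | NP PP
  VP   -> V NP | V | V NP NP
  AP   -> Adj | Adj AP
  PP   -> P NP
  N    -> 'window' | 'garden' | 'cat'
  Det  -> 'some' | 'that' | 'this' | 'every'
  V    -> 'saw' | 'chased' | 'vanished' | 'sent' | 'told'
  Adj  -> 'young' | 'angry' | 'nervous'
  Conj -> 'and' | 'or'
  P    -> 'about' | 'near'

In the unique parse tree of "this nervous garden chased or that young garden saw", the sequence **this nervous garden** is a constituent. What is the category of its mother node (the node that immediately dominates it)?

[S [S [NP [Det this] [AP [Adj nervous]] [N garden]] [VP [V chased]]] [Conj or] [S [NP [Det that] [AP [Adj young]] [N garden]] [VP [V saw]]]]
The span 'this nervous garden' is the NP node built by NP → Det AP N.
Its mother is the S built by S → NP VP.

S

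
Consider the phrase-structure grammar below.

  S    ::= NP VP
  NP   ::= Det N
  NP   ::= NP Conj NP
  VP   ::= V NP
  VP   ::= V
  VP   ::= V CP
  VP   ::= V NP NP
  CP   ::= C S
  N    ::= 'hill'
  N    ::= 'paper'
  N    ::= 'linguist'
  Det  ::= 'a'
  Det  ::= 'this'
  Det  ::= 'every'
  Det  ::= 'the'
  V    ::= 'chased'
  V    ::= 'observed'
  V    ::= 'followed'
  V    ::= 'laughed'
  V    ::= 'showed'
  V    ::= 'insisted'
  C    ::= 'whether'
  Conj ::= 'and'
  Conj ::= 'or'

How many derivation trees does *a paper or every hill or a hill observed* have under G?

2

The two bracketings:
[S [NP [NP [Det a] [N paper]] [Conj or] [NP [NP [Det every] [N hill]] [Conj or] [NP [Det a] [N hill]]]] [VP [V observed]]]
[S [NP [NP [NP [Det a] [N paper]] [Conj or] [NP [Det every] [N hill]]] [Conj or] [NP [Det a] [N hill]]] [VP [V observed]]]
The trees differ in how a recursive rule is bracketed over the same span.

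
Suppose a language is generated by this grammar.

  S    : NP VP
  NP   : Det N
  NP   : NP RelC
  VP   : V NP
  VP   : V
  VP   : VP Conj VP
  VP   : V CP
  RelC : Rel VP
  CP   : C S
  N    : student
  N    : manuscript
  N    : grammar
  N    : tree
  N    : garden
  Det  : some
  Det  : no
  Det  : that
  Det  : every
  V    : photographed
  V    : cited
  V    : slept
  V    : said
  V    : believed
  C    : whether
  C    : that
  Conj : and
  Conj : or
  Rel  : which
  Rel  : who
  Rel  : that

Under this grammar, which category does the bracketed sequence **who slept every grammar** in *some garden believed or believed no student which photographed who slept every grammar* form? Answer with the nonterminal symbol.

S
  NP
    Det: some
    N: garden
  VP
    VP
      V: believed
    Conj: or
    VP
      V: believed
      NP
        NP
          NP
            Det: no
            N: student
          RelC
            Rel: which
            VP
              V: photographed
        RelC
          Rel: who
          VP
            V: slept
            NP
              Det: every
              N: grammar
The span 'who slept every grammar' is the RelC node built by RelC → Rel VP.

RelC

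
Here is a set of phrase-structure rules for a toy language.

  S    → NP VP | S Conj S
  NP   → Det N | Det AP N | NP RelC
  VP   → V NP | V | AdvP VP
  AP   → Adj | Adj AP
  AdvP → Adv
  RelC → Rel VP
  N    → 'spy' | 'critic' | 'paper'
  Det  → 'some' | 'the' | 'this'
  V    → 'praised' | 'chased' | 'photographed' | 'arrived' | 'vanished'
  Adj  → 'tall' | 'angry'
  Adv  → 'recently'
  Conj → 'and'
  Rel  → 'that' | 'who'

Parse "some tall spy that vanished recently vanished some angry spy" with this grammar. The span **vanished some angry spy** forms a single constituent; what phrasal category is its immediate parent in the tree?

S
  NP
    NP
      Det: some
      AP
        Adj: tall
      N: spy
    RelC
      Rel: that
      VP
        V: vanished
  VP
    AdvP
      Adv: recently
    VP
      V: vanished
      NP
        Det: some
        AP
          Adj: angry
        N: spy
The span 'vanished some angry spy' is the VP node built by VP → V NP.
Its mother is the VP built by VP → AdvP VP.

VP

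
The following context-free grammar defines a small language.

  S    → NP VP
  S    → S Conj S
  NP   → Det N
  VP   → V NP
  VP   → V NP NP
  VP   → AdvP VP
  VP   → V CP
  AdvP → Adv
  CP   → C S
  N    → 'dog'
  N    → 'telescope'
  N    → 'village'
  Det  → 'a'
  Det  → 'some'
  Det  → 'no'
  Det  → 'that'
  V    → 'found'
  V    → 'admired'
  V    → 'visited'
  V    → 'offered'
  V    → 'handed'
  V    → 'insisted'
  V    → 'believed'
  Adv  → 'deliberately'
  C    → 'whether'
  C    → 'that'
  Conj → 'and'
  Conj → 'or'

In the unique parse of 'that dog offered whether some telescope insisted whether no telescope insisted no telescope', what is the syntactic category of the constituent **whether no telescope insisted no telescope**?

S
  NP
    Det: that
    N: dog
  VP
    V: offered
    CP
      C: whether
      S
        NP
          Det: some
          N: telescope
        VP
          V: insisted
          CP
            C: whether
            S
              NP
                Det: no
                N: telescope
              VP
                V: insisted
                NP
                  Det: no
                  N: telescope
The span 'whether no telescope insisted no telescope' is the CP node built by CP → C S.

CP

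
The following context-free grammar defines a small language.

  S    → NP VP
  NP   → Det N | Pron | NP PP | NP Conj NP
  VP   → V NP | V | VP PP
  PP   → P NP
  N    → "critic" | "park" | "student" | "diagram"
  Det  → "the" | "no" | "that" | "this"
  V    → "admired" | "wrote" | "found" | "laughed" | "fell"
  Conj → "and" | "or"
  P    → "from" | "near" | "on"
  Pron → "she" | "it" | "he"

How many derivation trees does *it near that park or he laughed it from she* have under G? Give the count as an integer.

Two of the 4 distinct bracketings:
[S [NP [NP [Pron it]] [PP [P near] [NP [NP [Det that] [N park]] [Conj or] [NP [Pron he]]]]] [VP [V laughed] [NP [NP [Pron it]] [PP [P from] [NP [Pron she]]]]]]
[S [NP [NP [Pron it]] [PP [P near] [NP [NP [Det that] [N park]] [Conj or] [NP [Pron he]]]]] [VP [VP [V laughed] [NP [Pron it]]] [PP [P from] [NP [Pron she]]]]]
The difference turns on whether VP → VP PP is used at the relevant span, versus an alternative expansion of VP.

4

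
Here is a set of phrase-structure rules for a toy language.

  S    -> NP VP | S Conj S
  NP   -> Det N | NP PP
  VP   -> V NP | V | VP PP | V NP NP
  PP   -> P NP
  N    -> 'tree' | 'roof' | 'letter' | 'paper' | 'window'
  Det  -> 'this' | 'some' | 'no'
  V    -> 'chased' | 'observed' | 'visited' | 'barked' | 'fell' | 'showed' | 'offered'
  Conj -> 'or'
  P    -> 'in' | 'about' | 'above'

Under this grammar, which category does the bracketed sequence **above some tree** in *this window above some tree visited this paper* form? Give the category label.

PP

[S [NP [NP [Det this] [N window]] [PP [P above] [NP [Det some] [N tree]]]] [VP [V visited] [NP [Det this] [N paper]]]]
The span 'above some tree' is the PP node built by PP → P NP.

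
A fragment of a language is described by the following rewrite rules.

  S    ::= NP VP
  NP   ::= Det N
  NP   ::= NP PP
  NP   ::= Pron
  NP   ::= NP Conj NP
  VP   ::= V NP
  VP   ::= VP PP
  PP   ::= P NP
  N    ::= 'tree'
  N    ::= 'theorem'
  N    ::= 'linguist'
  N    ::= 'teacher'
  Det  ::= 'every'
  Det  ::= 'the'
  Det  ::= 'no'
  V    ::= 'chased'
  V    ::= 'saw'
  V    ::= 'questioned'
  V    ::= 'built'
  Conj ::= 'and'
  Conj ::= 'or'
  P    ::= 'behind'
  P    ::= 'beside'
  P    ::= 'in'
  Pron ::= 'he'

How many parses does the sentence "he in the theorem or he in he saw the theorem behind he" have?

Two of the 10 distinct bracketings:
[S [NP [NP [Pron he]] [PP [P in] [NP [NP [NP [Det the] [N theorem]] [Conj or] [NP [Pron he]]] [PP [P in] [NP [Pron he]]]]]] [VP [V saw] [NP [NP [Det the] [N theorem]] [PP [P behind] [NP [Pron he]]]]]]
[S [NP [NP [Pron he]] [PP [P in] [NP [NP [NP [Det the] [N theorem]] [Conj or] [NP [Pron he]]] [PP [P in] [NP [Pron he]]]]]] [VP [VP [V saw] [NP [Det the] [N theorem]]] [PP [P behind] [NP [Pron he]]]]]
The difference turns on whether VP → VP PP is used at the relevant span, versus an alternative expansion of VP.

10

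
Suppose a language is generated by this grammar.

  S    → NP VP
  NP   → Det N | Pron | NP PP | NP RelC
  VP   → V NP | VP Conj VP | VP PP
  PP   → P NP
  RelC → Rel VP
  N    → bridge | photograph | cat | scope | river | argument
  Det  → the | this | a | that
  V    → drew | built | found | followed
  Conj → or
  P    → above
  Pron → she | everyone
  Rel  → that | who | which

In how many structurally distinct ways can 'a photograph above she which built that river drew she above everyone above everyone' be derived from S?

Two of the 10 distinct bracketings:
[S [NP [NP [Det a] [N photograph]] [PP [P above] [NP [NP [Pron she]] [RelC [Rel which] [VP [V built] [NP [Det that] [N river]]]]]]] [VP [V drew] [NP [NP [Pron she]] [PP [P above] [NP [NP [Pron everyone]] [PP [P above] [NP [Pron everyone]]]]]]]]
[S [NP [NP [Det a] [N photograph]] [PP [P above] [NP [NP [Pron she]] [RelC [Rel which] [VP [V built] [NP [Det that] [N river]]]]]]] [VP [V drew] [NP [NP [NP [Pron she]] [PP [P above] [NP [Pron everyone]]]] [PP [P above] [NP [Pron everyone]]]]]]
The trees differ in how a recursive rule is bracketed over the same span.

10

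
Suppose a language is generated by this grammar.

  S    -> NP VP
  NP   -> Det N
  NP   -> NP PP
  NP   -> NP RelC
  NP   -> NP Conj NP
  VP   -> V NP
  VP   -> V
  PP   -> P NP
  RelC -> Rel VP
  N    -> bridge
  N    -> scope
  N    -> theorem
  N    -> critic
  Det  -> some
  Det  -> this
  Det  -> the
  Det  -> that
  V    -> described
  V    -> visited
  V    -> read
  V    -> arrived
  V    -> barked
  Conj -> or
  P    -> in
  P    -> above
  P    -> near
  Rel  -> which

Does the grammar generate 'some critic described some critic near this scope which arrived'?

Grammatical

S
  NP
    Det: some
    N: critic
  VP
    V: described
    NP
      NP
        Det: some
        N: critic
      PP
        P: near
        NP
          NP
            Det: this
            N: scope
          RelC
            Rel: which
            VP
              V: arrived
Every word is introduced by a lexical rule and the phrasal rules combine the resulting categories into a single S.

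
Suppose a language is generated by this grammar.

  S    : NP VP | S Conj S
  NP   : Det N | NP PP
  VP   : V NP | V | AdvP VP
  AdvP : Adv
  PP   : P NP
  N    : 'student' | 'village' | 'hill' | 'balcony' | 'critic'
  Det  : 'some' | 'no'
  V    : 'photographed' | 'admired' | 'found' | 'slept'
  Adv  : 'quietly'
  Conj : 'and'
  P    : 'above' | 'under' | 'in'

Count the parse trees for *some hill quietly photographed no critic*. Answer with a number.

1

[S [NP [Det some] [N hill]] [VP [AdvP [Adv quietly]] [VP [V photographed] [NP [Det no] [N critic]]]]]
No rule offers an alternative attachment or grouping for any span, so this is the only derivation.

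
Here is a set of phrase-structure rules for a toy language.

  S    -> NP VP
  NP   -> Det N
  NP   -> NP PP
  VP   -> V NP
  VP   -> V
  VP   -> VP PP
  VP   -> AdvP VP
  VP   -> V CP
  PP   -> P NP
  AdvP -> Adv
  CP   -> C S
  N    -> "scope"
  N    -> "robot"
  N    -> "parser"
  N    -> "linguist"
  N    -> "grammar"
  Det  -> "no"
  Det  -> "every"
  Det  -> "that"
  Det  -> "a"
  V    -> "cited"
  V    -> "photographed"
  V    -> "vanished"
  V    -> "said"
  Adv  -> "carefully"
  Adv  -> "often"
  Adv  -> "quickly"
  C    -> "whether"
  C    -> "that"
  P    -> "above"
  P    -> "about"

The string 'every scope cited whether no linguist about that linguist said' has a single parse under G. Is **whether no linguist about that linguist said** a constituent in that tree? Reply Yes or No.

Yes

[S [NP [Det every] [N scope]] [VP [V cited] [CP [C whether] [S [NP [NP [Det no] [N linguist]] [PP [P about] [NP [Det that] [N linguist]]]] [VP [V said]]]]]]
The words 'whether no linguist about that linguist said' are exhaustively dominated by a single CP node (built by CP → C S), so they form a constituent.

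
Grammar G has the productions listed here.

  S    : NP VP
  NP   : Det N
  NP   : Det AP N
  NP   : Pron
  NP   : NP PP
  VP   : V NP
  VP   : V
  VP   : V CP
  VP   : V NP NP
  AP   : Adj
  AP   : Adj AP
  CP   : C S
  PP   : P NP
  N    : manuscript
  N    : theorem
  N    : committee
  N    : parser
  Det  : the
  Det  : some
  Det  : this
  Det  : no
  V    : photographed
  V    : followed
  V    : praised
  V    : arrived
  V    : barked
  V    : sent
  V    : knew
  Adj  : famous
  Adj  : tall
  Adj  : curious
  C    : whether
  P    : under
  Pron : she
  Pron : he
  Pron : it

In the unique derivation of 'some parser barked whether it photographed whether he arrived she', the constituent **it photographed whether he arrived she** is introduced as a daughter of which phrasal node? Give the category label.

S
  NP
    Det: some
    N: parser
  VP
    V: barked
    CP
      C: whether
      S
        NP
          Pron: it
        VP
          V: photographed
          CP
            C: whether
            S
              NP
                Pron: he
              VP
                V: arrived
                NP
                  Pron: she
The span 'it photographed whether he arrived she' is the S node built by S → NP VP.
Its mother is the CP built by CP → C S.

CP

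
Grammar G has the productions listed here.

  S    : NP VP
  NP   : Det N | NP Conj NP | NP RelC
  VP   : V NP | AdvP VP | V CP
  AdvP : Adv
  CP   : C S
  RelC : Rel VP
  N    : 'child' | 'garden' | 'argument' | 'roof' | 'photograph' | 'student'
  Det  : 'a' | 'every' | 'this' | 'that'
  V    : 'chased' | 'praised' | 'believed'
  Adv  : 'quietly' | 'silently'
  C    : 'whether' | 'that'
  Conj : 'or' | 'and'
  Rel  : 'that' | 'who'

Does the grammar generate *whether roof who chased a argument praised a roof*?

A C word can never sit immediately before an N word in any string this grammar generates, so the substring 'whether roof' rules out a derivation.

Ungrammatical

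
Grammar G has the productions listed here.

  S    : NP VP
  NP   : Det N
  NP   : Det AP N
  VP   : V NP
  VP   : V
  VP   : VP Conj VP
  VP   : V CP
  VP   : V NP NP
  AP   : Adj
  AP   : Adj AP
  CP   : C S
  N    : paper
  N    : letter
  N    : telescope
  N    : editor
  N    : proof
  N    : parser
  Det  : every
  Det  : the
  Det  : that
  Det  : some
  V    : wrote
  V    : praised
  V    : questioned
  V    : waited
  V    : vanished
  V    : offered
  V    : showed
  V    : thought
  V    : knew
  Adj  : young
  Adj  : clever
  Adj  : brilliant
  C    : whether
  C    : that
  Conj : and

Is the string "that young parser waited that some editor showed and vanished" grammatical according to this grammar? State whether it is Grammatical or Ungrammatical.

[S [NP [Det that] [AP [Adj young]] [N parser]] [VP [VP [V waited] [CP [C that] [S [NP [Det some] [N editor]] [VP [V showed]]]]] [Conj and] [VP [V vanished]]]]
Every word is introduced by a lexical rule and the phrasal rules combine the resulting categories into a single S.

Grammatical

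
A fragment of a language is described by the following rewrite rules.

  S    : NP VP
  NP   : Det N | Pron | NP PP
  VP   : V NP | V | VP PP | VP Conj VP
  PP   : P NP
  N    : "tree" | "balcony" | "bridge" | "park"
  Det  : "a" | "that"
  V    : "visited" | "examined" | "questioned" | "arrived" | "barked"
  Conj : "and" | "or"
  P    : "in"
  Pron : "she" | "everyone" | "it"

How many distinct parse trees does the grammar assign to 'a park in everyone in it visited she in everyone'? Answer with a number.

Two of the 4 distinct bracketings:
[S [NP [NP [Det a] [N park]] [PP [P in] [NP [NP [Pron everyone]] [PP [P in] [NP [Pron it]]]]]] [VP [V visited] [NP [NP [Pron she]] [PP [P in] [NP [Pron everyone]]]]]]
[S [NP [NP [Det a] [N park]] [PP [P in] [NP [NP [Pron everyone]] [PP [P in] [NP [Pron it]]]]]] [VP [VP [V visited] [NP [Pron she]]] [PP [P in] [NP [Pron everyone]]]]]
The difference turns on whether VP → VP PP is used at the relevant span, versus an alternative expansion of VP.

4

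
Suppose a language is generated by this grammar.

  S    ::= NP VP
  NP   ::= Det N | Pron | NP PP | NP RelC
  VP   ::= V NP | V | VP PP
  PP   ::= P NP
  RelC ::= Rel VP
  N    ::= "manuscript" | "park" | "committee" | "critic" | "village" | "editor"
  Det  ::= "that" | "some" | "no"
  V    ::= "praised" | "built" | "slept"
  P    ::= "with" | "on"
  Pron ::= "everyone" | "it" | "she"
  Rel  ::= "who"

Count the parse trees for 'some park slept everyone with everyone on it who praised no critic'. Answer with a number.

Two of the 9 distinct bracketings:
[S [NP [Det some] [N park]] [VP [V slept] [NP [NP [Pron everyone]] [PP [P with] [NP [NP [Pron everyone]] [PP [P on] [NP [NP [Pron it]] [RelC [Rel who] [VP [V praised] [NP [Det no] [N critic]]]]]]]]]]]
[S [NP [Det some] [N park]] [VP [V slept] [NP [NP [Pron everyone]] [PP [P with] [NP [NP [NP [Pron everyone]] [PP [P on] [NP [Pron it]]]] [RelC [Rel who] [VP [V praised] [NP [Det no] [N critic]]]]]]]]]
The trees differ in how a recursive rule is bracketed over the same span.

9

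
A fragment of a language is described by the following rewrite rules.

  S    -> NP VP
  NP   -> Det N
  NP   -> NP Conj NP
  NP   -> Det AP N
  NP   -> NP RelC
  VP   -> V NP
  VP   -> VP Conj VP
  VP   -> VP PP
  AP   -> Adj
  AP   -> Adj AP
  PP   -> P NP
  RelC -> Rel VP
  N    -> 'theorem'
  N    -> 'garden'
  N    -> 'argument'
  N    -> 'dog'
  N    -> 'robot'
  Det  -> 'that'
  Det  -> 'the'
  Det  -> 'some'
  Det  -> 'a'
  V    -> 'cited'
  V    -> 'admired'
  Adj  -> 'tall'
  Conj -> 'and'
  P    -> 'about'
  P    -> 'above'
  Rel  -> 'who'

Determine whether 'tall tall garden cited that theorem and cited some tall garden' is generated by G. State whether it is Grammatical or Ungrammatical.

Ungrammatical

For S → NP VP, no prefix of the string parses as an NP.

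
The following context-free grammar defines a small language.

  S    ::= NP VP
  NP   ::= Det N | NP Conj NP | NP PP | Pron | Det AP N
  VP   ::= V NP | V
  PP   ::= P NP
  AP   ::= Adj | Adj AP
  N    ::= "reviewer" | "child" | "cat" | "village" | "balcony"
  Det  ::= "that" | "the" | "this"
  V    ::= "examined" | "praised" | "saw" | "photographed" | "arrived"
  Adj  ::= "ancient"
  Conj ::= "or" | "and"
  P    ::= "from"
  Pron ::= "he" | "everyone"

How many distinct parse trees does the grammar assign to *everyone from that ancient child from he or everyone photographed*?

5

Two of the 5 distinct bracketings:
[S [NP [NP [NP [Pron everyone]] [PP [P from] [NP [NP [Det that] [AP [Adj ancient]] [N child]] [PP [P from] [NP [Pron he]]]]]] [Conj or] [NP [Pron everyone]]] [VP [V photographed]]]
[S [NP [NP [NP [NP [Pron everyone]] [PP [P from] [NP [Det that] [AP [Adj ancient]] [N child]]]] [PP [P from] [NP [Pron he]]]] [Conj or] [NP [Pron everyone]]] [VP [V photographed]]]
The trees differ in how a recursive rule is bracketed over the same span.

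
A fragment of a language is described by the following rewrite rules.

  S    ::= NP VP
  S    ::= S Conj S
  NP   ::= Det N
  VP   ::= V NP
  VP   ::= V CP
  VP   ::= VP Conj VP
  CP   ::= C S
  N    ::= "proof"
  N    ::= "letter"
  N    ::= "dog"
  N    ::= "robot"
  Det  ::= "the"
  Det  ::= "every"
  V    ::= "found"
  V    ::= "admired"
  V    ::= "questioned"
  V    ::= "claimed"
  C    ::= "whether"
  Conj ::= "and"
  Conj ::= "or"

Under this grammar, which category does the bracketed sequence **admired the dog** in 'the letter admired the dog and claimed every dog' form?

VP

S
  NP
    Det: the
    N: letter
  VP
    VP
      V: admired
      NP
        Det: the
        N: dog
    Conj: and
    VP
      V: claimed
      NP
        Det: every
        N: dog
The span 'admired the dog' is the VP node built by VP → V NP.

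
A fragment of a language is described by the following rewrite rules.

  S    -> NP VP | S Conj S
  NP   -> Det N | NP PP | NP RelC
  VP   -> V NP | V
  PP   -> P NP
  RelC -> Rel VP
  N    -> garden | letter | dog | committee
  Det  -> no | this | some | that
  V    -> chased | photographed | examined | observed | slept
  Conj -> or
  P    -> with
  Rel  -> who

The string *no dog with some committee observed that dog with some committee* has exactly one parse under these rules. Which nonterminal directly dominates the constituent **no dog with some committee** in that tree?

[S [NP [NP [Det no] [N dog]] [PP [P with] [NP [Det some] [N committee]]]] [VP [V observed] [NP [NP [Det that] [N dog]] [PP [P with] [NP [Det some] [N committee]]]]]]
The span 'no dog with some committee' is the NP node built by NP → NP PP.
Its mother is the S built by S → NP VP.

S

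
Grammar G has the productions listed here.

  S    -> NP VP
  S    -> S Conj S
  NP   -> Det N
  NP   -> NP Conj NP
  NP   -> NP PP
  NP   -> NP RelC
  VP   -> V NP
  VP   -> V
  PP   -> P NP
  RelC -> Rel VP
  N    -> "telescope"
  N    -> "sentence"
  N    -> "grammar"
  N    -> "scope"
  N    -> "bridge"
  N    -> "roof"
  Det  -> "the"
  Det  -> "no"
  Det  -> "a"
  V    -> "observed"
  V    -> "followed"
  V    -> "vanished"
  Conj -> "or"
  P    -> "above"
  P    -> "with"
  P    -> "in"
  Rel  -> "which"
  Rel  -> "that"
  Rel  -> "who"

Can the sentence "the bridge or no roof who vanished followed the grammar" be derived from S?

Grammatical

[S [NP [NP [Det the] [N bridge]] [Conj or] [NP [NP [Det no] [N roof]] [RelC [Rel who] [VP [V vanished]]]]] [VP [V followed] [NP [Det the] [N grammar]]]]
Every word is introduced by a lexical rule and the phrasal rules combine the resulting categories into a single S.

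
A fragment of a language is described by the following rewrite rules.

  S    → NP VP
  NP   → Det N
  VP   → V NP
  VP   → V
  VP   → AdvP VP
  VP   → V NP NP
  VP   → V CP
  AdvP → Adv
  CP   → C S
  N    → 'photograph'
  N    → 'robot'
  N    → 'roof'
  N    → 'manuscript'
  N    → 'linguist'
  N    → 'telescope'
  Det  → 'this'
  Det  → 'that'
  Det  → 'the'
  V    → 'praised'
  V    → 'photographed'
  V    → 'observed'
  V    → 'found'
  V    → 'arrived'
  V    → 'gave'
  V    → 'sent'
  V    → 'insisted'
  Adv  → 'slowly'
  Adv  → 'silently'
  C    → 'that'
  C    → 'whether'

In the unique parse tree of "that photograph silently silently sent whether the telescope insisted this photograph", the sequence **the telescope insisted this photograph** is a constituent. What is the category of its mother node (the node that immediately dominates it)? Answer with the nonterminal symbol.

CP

S
  NP
    Det: that
    N: photograph
  VP
    AdvP
      Adv: silently
    VP
      AdvP
        Adv: silently
      VP
        V: sent
        CP
          C: whether
          S
            NP
              Det: the
              N: telescope
            VP
              V: insisted
              NP
                Det: this
                N: photograph
The span 'the telescope insisted this photograph' is the S node built by S → NP VP.
Its mother is the CP built by CP → C S.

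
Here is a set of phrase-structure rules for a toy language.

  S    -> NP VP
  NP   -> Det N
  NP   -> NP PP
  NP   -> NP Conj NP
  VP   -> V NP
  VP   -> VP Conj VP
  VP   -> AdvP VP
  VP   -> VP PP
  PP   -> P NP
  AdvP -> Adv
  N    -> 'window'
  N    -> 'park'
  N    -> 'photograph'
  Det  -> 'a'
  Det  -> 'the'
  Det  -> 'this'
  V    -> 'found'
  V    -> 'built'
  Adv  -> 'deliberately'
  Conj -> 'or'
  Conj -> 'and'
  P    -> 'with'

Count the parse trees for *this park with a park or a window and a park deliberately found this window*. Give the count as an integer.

Two of the 5 distinct bracketings:
[S [NP [NP [Det this] [N park]] [PP [P with] [NP [NP [Det a] [N park]] [Conj or] [NP [NP [Det a] [N window]] [Conj and] [NP [Det a] [N park]]]]]] [VP [AdvP [Adv deliberately]] [VP [V found] [NP [Det this] [N window]]]]]
[S [NP [NP [Det this] [N park]] [PP [P with] [NP [NP [NP [Det a] [N park]] [Conj or] [NP [Det a] [N window]]] [Conj and] [NP [Det a] [N park]]]]] [VP [AdvP [Adv deliberately]] [VP [V found] [NP [Det this] [N window]]]]]
The trees differ in how a recursive rule is bracketed over the same span.

5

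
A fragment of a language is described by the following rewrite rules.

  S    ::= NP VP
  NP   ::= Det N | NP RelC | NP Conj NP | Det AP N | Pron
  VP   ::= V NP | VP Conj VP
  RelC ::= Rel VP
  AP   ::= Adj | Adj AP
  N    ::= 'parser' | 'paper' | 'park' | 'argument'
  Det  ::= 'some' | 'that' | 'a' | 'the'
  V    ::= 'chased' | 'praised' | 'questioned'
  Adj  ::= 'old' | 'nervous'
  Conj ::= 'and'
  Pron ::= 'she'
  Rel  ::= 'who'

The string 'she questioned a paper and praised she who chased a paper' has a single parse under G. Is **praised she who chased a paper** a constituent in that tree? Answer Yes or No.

[S [NP [Pron she]] [VP [VP [V questioned] [NP [Det a] [N paper]]] [Conj and] [VP [V praised] [NP [NP [Pron she]] [RelC [Rel who] [VP [V chased] [NP [Det a] [N paper]]]]]]]]
The words 'praised she who chased a paper' are exhaustively dominated by a single VP node (built by VP → V NP), so they form a constituent.

Yes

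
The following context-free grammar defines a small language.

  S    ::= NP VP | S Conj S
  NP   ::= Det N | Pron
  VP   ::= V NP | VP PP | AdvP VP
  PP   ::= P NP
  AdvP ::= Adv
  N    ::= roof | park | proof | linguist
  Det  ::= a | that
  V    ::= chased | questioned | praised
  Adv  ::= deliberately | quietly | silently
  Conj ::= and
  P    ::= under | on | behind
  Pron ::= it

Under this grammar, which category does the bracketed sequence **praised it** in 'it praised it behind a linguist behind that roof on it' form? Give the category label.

S
  NP
    Pron: it
  VP
    VP
      VP
        VP
          V: praised
          NP
            Pron: it
        PP
          P: behind
          NP
            Det: a
            N: linguist
      PP
        P: behind
        NP
          Det: that
          N: roof
    PP
      P: on
      NP
        Pron: it
The span 'praised it' is the VP node built by VP → V NP.

VP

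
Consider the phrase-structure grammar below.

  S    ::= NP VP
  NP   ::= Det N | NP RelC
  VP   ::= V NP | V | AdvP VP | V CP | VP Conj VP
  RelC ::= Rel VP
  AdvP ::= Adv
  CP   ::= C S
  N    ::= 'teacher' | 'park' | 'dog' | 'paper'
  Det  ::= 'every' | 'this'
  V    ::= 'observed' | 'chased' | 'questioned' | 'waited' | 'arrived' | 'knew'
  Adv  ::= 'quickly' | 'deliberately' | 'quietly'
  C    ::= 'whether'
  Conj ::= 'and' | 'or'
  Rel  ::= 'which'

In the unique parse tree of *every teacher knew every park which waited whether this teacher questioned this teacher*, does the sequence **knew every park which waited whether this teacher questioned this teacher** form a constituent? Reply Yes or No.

[S [NP [Det every] [N teacher]] [VP [V knew] [NP [NP [Det every] [N park]] [RelC [Rel which] [VP [V waited] [CP [C whether] [S [NP [Det this] [N teacher]] [VP [V questioned] [NP [Det this] [N teacher]]]]]]]]]]
The words 'knew every park which waited whether this teacher questioned this teacher' are exhaustively dominated by a single VP node (built by VP → V NP), so they form a constituent.

Yes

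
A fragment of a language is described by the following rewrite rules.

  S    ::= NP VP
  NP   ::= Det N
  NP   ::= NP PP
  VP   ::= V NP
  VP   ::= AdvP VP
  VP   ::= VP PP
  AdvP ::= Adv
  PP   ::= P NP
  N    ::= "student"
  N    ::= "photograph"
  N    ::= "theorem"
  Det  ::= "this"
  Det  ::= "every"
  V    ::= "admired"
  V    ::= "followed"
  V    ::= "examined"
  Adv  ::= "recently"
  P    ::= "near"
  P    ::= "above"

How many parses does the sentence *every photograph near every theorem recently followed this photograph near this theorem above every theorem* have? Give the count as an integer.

9

Two of the 9 distinct bracketings:
[S [NP [NP [Det every] [N photograph]] [PP [P near] [NP [Det every] [N theorem]]]] [VP [AdvP [Adv recently]] [VP [V followed] [NP [NP [Det this] [N photograph]] [PP [P near] [NP [NP [Det this] [N theorem]] [PP [P above] [NP [Det every] [N theorem]]]]]]]]]
[S [NP [NP [Det every] [N photograph]] [PP [P near] [NP [Det every] [N theorem]]]] [VP [AdvP [Adv recently]] [VP [V followed] [NP [NP [NP [Det this] [N photograph]] [PP [P near] [NP [Det this] [N theorem]]]] [PP [P above] [NP [Det every] [N theorem]]]]]]]
The trees differ in how a recursive rule is bracketed over the same span.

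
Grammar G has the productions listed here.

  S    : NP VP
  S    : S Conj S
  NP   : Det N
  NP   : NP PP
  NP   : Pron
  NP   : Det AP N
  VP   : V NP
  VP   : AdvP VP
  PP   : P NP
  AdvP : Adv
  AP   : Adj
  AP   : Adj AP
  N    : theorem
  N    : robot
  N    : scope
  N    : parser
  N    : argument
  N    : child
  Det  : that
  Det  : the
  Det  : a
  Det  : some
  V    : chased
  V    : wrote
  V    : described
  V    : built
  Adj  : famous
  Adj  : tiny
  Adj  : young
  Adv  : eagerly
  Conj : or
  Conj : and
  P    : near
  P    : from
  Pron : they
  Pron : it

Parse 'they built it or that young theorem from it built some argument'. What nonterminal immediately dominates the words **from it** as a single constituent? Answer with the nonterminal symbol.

S
  S
    NP
      Pron: they
    VP
      V: built
      NP
        Pron: it
  Conj: or
  S
    NP
      NP
        Det: that
        AP
          Adj: young
        N: theorem
      PP
        P: from
        NP
          Pron: it
    VP
      V: built
      NP
        Det: some
        N: argument
The span 'from it' is the PP node built by PP → P NP.

PP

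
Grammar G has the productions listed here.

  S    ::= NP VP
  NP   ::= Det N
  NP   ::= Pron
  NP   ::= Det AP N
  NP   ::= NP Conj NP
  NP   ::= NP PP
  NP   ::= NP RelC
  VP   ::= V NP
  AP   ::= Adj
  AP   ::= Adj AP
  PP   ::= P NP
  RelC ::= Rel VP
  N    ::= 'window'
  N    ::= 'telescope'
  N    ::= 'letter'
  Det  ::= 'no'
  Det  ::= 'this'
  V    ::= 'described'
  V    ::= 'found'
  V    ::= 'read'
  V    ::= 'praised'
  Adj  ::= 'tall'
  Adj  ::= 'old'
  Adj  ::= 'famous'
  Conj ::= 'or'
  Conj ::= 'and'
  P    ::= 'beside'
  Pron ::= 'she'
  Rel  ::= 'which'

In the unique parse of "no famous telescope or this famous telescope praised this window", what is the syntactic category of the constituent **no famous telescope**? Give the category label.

NP

[S [NP [NP [Det no] [AP [Adj famous]] [N telescope]] [Conj or] [NP [Det this] [AP [Adj famous]] [N telescope]]] [VP [V praised] [NP [Det this] [N window]]]]
The span 'no famous telescope' is the NP node built by NP → Det AP N.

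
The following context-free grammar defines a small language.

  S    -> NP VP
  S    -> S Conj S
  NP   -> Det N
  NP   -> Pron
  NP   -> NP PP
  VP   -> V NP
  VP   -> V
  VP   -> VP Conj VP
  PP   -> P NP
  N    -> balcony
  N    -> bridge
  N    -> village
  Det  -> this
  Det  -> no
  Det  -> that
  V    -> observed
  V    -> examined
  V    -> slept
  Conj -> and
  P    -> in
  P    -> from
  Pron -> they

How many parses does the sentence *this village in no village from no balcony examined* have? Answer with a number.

2

The two bracketings:
[S [NP [NP [Det this] [N village]] [PP [P in] [NP [NP [Det no] [N village]] [PP [P from] [NP [Det no] [N balcony]]]]]] [VP [V examined]]]
[S [NP [NP [NP [Det this] [N village]] [PP [P in] [NP [Det no] [N village]]]] [PP [P from] [NP [Det no] [N balcony]]]] [VP [V examined]]]
The trees differ in how a recursive rule is bracketed over the same span.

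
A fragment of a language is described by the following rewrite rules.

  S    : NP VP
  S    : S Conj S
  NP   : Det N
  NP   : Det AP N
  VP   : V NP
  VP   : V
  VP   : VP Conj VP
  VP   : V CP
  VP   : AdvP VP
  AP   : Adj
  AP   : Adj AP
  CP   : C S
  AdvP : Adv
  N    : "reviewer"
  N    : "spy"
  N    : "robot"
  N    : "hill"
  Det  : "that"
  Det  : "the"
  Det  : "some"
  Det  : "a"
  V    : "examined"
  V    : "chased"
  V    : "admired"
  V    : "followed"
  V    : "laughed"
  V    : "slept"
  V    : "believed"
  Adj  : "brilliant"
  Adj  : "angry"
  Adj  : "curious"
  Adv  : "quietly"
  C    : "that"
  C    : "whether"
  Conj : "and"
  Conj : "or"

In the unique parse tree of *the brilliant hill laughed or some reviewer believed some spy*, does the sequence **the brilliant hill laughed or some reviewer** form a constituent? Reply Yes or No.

[S [S [NP [Det the] [AP [Adj brilliant]] [N hill]] [VP [V laughed]]] [Conj or] [S [NP [Det some] [N reviewer]] [VP [V believed] [NP [Det some] [N spy]]]]]
The smallest constituent containing 'the brilliant hill laughed or some reviewer' is the S spanning 'the brilliant hill laughed or some reviewer believed some spy'; no single node in the tree dominates exactly the given words.

No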